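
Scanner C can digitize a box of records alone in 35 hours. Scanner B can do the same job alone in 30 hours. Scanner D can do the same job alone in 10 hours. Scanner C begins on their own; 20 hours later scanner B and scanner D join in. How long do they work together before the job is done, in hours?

45/17 hours

In the first 20 hours scanner C alone does 20/35 = 4/7 of the job, leaving 3/7.
Once everyone is working, combined rate: 1/35 + 1/30 + 1/10 = (6 + 7 + 21)/210 = 34/210 = 17/105 per hour.
Remaining 3/7 at 17/105 per hour takes 45/17 hours.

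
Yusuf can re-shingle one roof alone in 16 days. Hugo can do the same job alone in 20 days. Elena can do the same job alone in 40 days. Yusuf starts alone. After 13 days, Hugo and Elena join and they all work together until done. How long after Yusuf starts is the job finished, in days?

In the first 13 days Yusuf alone does 13/16 of the job, leaving 3/16.
Once everyone is working, combined rate: 1/16 + 1/20 + 1/40 = (5 + 4 + 2)/80 = 11/80 per day.
Remaining 3/16 at 11/80 per day takes 15/11 days.
Total from the start = 13 + 15/11 = 158/11 days.

158/11 days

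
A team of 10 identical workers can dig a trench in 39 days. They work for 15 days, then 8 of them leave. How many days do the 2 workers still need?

120 days

One worker does 1/390 of the job per day.
After 15 days with 10 workers, 5/13 is done (8/13 left).
With 2 workers the rate is 2/390 = 1/195, so the rest takes 8/13 ÷ 1/195 = 120 days.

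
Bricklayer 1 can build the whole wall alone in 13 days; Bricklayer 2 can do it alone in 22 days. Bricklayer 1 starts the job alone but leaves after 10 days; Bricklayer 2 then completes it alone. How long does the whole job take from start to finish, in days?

In 10 days Bricklayer 1 does 10/13 of the job, leaving 3/13.
Bricklayer 2 works at 1/22 per day, so finishing takes 3/13 ÷ 1/22 = 66/13 days.
Total time = 10 + 66/13 = 196/13 days.

196/13 days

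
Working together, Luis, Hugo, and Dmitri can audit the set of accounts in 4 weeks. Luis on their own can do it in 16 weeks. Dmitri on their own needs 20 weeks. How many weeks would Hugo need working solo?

Combined rate is 1/4 per week.
Known contribution: 1/16 + 1/20 = (5 + 4)/80 = 9/80 per week.
So Hugo's rate is 1/4 − 9/80 = 11/80, meaning 80/11 weeks alone.

80/11 weeks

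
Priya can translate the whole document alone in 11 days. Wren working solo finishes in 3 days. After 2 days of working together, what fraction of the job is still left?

5/33

Combined rate: 1/11 + 1/3 = (3 + 11)/33 = 14/33 per day.
In 2 days they complete 2·14/33 = 28/33 of the job.
So 5/33 remains.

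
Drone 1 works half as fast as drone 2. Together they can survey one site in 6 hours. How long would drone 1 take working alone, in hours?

Let drone 2's rate be r; then drone 1's rate is (1/2)r, so together (1/2 + 1)r = (3/2)r = 1/6.
Thus r = 1/9 per hour.
Drone 2 alone: 9 hours; drone 1 alone: 18 hours.

18 hours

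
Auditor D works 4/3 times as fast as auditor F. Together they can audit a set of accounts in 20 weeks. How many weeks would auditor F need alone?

Let auditor F's rate be r; then auditor D's rate is (4/3)r, so together (4/3 + 1)r = (7/3)r = 1/20.
Thus r = 3/140 per week.
Auditor F alone: 140/3 weeks; auditor D alone: 35 weeks.

140/3 weeks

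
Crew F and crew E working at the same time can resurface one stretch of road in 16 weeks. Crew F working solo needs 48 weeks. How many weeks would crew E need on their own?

24 weeks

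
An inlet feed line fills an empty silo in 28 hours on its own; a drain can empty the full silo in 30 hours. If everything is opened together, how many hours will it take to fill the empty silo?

Net rate = 1/28 − 1/30 = (15 − 14)/420 = 1/420 per hour.
Filling time = 1 ÷ (1/420) = 420 hours.

420 hours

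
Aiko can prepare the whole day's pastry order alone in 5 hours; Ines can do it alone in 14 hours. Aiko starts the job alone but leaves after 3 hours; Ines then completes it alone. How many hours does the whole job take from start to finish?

In 3 hours Aiko does 3/5 of the job, leaving 2/5.
Ines works at 1/14 per hour, so finishing takes 2/5 ÷ 1/14 = 28/5 hours.
Total time = 3 + 28/5 = 43/5 hours.

43/5 hours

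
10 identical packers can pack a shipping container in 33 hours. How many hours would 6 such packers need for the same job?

Total work is 10·33 = 330 packer-hours.
With 6 packers: 330/6 = 55 hours.

55 hours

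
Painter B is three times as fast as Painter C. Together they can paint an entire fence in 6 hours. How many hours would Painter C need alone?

Let Painter C's rate be r; then Painter B's rate is 3r, so together (3 + 1)r = 4r = 1/6.
Thus r = 1/24 per hour.
Painter C alone: 24 hours; Painter B alone: 8 hours.

24 hours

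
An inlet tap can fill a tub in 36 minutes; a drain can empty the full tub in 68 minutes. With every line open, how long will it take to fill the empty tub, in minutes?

153/2 minutes

Net rate = 1/36 − 1/68 = (17 − 9)/612 = 8/612 = 2/153 per minute.
Filling time = 1 ÷ (2/153) = 153/2 minutes.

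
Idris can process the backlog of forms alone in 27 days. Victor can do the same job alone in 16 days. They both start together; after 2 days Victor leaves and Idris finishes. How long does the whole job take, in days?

189/8 days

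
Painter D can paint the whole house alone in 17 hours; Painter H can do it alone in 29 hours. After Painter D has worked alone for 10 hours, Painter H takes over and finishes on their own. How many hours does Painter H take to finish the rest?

203/17 hours

In 10 hours Painter D does 10/17 of the job, leaving 7/17.
Painter H works at 1/29 per hour, so finishing takes 7/17 ÷ 1/29 = 203/17 hours.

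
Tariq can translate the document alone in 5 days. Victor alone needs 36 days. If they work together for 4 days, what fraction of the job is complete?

41/45

Combined rate: 1/5 + 1/36 = (36 + 5)/180 = 41/180 per day.
In 4 days they complete 4·41/180 = 41/45 of the job.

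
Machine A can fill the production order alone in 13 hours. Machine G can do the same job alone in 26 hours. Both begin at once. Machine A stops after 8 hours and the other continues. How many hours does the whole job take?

In the first 8 hours the combined rate is 3/26, so 12/13 of the job is done, leaving 1/13.
After machine A leaves the rate is 1/26 per hour; the remaining 1/13 takes 2 hours.
Total = 8 + 2 = 10 hours.

10 hours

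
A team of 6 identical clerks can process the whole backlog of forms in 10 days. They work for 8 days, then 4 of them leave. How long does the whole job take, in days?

14 days

One clerk does 1/60 of the job per day.
After 8 days with 6 clerks, 4/5 is done (1/5 left).
With 2 clerks the rate is 2/60 = 1/30, so the rest takes 1/5 ÷ 1/30 = 6 days.
Total = 8 + 6 = 14 days.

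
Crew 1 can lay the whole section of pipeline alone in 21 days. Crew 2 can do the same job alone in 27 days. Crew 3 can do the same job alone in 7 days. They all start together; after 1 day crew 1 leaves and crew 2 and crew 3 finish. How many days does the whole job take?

90/17 days

In the first 1 day the combined rate is 43/189, so 43/189 of the job is done, leaving 146/189.
After crew 1 leaves the rate is 34/189 per day; the remaining 146/189 takes 73/17 days.
Total = 1 + 73/17 = 90/17 days.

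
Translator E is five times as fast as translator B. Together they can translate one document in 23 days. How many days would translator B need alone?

Let translator B's rate be r; then translator E's rate is 5r, so together (5 + 1)r = 6r = 1/23.
Thus r = 1/138 per day.
Translator B alone: 138 days; translator E alone: 138/5 days.

138 days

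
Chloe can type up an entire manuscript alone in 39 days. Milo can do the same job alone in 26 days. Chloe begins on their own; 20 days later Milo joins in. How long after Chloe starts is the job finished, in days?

In the first 20 days Chloe alone does 20/39 of the job, leaving 19/39.
Once everyone is working, combined rate: 1/39 + 1/26 = (2 + 3)/78 = 5/78 per day.
Remaining 19/39 at 5/78 per day takes 38/5 days.
Total from the start = 20 + 38/5 = 138/5 days.

138/5 days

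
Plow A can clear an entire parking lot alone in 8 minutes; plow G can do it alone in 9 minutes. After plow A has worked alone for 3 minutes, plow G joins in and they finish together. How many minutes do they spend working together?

45/17 minutes

In 3 minutes plow A does 3/8 of the job, leaving 5/8.
Plow A and plow G together work at 17/72 per minute, so finishing takes 5/8 ÷ 17/72 = 45/17 minutes.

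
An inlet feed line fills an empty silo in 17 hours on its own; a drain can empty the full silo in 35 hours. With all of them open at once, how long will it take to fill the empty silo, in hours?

595/18 hours

Net rate = 1/17 − 1/35 = (35 − 17)/595 = 18/595 per hour.
Filling time = 1 ÷ (18/595) = 595/18 hours.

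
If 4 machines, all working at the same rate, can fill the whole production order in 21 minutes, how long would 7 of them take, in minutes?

12 minutes

Total work is 4·21 = 84 machine-minutes.
With 7 machines: 84/7 = 12 minutes.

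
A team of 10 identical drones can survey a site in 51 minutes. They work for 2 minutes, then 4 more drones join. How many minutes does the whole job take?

37 minutes

One drone does 1/510 of the job per minute.
After 2 minutes with 10 drones, 2/51 is done (49/51 left).
With 14 drones the rate is 14/510 = 7/255, so the rest takes 49/51 ÷ 7/255 = 35 minutes.
Total = 2 + 35 = 37 minutes.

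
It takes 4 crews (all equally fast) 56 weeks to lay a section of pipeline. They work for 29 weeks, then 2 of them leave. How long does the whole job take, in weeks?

83 weeks

One crew does 1/224 of the job per week.
After 29 weeks with 4 crews, 29/56 is done (27/56 left).
With 2 crews the rate is 2/224 = 1/112, so the rest takes 27/56 ÷ 1/112 = 54 weeks.
Total = 29 + 54 = 83 weeks.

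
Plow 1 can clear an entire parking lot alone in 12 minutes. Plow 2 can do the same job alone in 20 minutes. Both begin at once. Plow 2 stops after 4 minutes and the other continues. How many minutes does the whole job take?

In the first 4 minutes the combined rate is 2/15, so 8/15 of the job is done, leaving 7/15.
After plow 2 leaves the rate is 1/12 per minute; the remaining 7/15 takes 28/5 minutes.
Total = 4 + 28/5 = 48/5 minutes.

48/5 minutes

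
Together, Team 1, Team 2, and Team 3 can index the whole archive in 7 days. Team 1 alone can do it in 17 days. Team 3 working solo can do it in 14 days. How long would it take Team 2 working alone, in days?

238/3 days

Combined rate is 1/7 per day.
Known contribution: 1/17 + 1/14 = (14 + 17)/238 = 31/238 per day.
So Team 2's rate is 1/7 − 31/238 = 3/238, meaning 238/3 days alone.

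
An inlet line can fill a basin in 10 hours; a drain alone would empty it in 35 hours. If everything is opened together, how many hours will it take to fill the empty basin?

14 hours

Net rate = 1/10 − 1/35 = (7 − 2)/70 = 5/70 = 1/14 per hour.
Filling time = 1 ÷ (1/14) = 14 hours.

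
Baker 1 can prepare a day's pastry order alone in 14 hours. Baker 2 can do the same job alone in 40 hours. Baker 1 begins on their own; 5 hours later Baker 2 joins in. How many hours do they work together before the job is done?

In the first 5 hours Baker 1 alone does 5/14 of the job, leaving 9/14.
Once everyone is working, combined rate: 1/14 + 1/40 = (20 + 7)/280 = 27/280 per hour.
Remaining 9/14 at 27/280 per hour takes 20/3 hours.

20/3 hours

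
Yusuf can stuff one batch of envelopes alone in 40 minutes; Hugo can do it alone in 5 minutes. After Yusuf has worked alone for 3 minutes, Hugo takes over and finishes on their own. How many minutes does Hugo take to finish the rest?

37/8 minutes

In 3 minutes Yusuf does 3/40 of the job, leaving 37/40.
Hugo works at 1/5 per minute, so finishing takes 37/40 ÷ 1/5 = 37/8 minutes.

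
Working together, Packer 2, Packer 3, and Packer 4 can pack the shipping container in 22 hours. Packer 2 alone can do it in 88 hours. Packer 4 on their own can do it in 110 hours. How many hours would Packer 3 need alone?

Combined rate is 1/22 per hour.
Known contribution: 1/88 + 1/110 = (5 + 4)/440 = 9/440 per hour.
So Packer 3's rate is 1/22 − 9/440 = 1/40, meaning 40 hours alone.

40 hours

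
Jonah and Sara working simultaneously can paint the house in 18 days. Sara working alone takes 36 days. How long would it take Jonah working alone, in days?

36 days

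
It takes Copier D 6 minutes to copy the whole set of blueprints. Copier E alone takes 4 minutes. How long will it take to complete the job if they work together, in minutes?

Combined rate: 1/6 + 1/4 = (2 + 3)/12 = 5/12 per minute.
Time = 1 ÷ (5/12) = 12/5 minutes.

12/5 minutes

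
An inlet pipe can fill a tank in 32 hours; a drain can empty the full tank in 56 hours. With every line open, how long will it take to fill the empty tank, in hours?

224/3 hours

Net rate = 1/32 − 1/56 = (7 − 4)/224 = 3/224 per hour.
Filling time = 1 ÷ (3/224) = 224/3 hours.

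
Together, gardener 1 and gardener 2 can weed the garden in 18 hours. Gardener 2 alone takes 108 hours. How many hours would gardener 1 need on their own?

108/5 hours

Combined rate is 1/18 per hour.
Known contribution: 1/108 per hour.
So gardener 1's rate is 1/18 − 1/108 = 5/108, meaning 108/5 hours alone.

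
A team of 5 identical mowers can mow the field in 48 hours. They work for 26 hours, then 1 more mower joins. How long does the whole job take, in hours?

133/3 hours

One mower does 1/240 of the job per hour.
After 26 hours with 5 mowers, 13/24 is done (11/24 left).
With 6 mowers the rate is 6/240 = 1/40, so the rest takes 11/24 ÷ 1/40 = 55/3 hours.
Total = 26 + 55/3 = 133/3 hours.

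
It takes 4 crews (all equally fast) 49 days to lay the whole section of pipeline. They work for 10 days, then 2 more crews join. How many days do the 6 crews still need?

26 days

One crew does 1/196 of the job per day.
After 10 days with 4 crews, 10/49 is done (39/49 left).
With 6 crews the rate is 6/196 = 3/98, so the rest takes 39/49 ÷ 3/98 = 26 days.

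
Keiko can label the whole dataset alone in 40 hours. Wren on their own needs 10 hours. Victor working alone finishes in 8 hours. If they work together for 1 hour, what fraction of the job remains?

3/4

Combined rate: 1/40 + 1/10 + 1/8 = (1 + 4 + 5)/40 = 10/40 = 1/4 per hour.
In 1 hour they complete 1·1/4 = 1/4 of the job.
So 3/4 remains.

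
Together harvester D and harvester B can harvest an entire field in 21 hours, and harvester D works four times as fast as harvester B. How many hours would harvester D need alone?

Let harvester B's rate be r; then harvester D's rate is 4r, so together (4 + 1)r = 5r = 1/21.
Thus r = 1/105 per hour.
Harvester B alone: 105 hours; harvester D alone: 105/4 hours.

105/4 hours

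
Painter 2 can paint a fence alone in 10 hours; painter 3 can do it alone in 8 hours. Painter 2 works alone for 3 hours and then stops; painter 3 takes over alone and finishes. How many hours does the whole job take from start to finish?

43/5 hours

In 3 hours painter 2 does 3/10 of the job, leaving 7/10.
Painter 3 works at 1/8 per hour, so finishing takes 7/10 ÷ 1/8 = 28/5 hours.
Total time = 3 + 28/5 = 43/5 hours.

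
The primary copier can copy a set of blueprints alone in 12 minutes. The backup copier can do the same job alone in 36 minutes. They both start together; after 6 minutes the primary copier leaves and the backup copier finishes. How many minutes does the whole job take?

In the first 6 minutes the combined rate is 1/9, so 2/3 of the job is done, leaving 1/3.
After the primary copier leaves the rate is 1/36 per minute; the remaining 1/3 takes 12 minutes.
Total = 6 + 12 = 18 minutes.

18 minutes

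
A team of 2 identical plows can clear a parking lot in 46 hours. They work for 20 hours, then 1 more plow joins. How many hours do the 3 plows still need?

52/3 hours

One plow does 1/92 of the job per hour.
After 20 hours with 2 plows, 10/23 is done (13/23 left).
With 3 plows the rate is 3/92, so the rest takes 13/23 ÷ 3/92 = 52/3 hours.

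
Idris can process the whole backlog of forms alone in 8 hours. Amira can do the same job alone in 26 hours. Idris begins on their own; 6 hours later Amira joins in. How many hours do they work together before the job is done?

In the first 6 hours Idris alone does 6/8 = 3/4 of the job, leaving 1/4.
Once everyone is working, combined rate: 1/8 + 1/26 = (13 + 4)/104 = 17/104 per hour.
Remaining 1/4 at 17/104 per hour takes 26/17 hours.

26/17 hours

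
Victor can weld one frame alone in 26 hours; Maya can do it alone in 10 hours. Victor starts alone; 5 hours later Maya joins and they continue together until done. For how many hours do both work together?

In 5 hours Victor does 5/26 of the job, leaving 21/26.
Victor and Maya together work at 9/65 per hour, so finishing takes 21/26 ÷ 9/65 = 35/6 hours.

35/6 hours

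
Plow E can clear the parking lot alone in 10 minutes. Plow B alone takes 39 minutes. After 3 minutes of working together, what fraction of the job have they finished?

49/130

Combined rate: 1/10 + 1/39 = (39 + 10)/390 = 49/390 per minute.
In 3 minutes they complete 3·49/390 = 49/130 of the job.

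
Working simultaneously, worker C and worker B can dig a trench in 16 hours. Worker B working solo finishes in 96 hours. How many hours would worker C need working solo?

Combined rate is 1/16 per hour.
Known contribution: 1/96 per hour.
So worker C's rate is 1/16 − 1/96 = 5/96, meaning 96/5 hours alone.

96/5 hours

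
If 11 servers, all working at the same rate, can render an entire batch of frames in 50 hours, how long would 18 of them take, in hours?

275/9 hours

Total work is 11·50 = 550 server-hours.
With 18 servers: 550/18 = 275/9 hours.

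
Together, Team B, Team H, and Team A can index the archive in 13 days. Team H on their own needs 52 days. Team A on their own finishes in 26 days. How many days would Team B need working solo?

Combined rate is 1/13 per day.
Known contribution: 1/52 + 1/26 = (1 + 2)/52 = 3/52 per day.
So Team B's rate is 1/13 − 3/52 = 1/52, meaning 52 days alone.

52 days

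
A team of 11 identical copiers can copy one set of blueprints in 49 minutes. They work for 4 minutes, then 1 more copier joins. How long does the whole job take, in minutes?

One copier does 1/539 of the job per minute.
After 4 minutes with 11 copiers, 4/49 is done (45/49 left).
With 12 copiers the rate is 12/539, so the rest takes 45/49 ÷ 12/539 = 165/4 minutes.
Total = 4 + 165/4 = 181/4 minutes.

181/4 minutes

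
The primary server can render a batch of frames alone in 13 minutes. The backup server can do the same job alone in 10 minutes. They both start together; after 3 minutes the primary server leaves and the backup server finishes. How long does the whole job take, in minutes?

100/13 minutes

In the first 3 minutes the combined rate is 23/130, so 69/130 of the job is done, leaving 61/130.
After the primary server leaves the rate is 1/10 per minute; the remaining 61/130 takes 61/13 minutes.
Total = 3 + 61/13 = 100/13 minutes.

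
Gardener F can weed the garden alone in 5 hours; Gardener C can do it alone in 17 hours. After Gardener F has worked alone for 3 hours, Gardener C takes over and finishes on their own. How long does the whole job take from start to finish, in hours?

49/5 hours

In 3 hours Gardener F does 3/5 of the job, leaving 2/5.
Gardener C works at 1/17 per hour, so finishing takes 2/5 ÷ 1/17 = 34/5 hours.
Total time = 3 + 34/5 = 49/5 hours.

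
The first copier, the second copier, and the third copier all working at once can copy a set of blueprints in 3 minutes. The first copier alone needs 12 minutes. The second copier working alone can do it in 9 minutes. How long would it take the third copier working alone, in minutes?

36/5 minutes

Combined rate is 1/3 per minute.
Known contribution: 1/12 + 1/9 = (3 + 4)/36 = 7/36 per minute.
So the third copier's rate is 1/3 − 7/36 = 5/36, meaning 36/5 minutes alone.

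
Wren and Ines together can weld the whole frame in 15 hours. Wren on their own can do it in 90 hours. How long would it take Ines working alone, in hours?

Combined rate is 1/15 per hour.
Known contribution: 1/90 per hour.
So Ines's rate is 1/15 − 1/90 = 1/18, meaning 18 hours alone.

18 hours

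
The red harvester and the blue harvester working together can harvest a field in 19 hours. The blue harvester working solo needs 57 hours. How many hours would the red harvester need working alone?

57/2 hours

Combined rate is 1/19 per hour.
Known contribution: 1/57 per hour.
So the red harvester's rate is 1/19 − 1/57 = 2/57, meaning 57/2 hours alone.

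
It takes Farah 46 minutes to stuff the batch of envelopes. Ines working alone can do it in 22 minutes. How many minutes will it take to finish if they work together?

253/17 minutes

With two workers the combined time is the product over the sum: 46·22/(46+22) = 1012/68 = 253/17 minutes.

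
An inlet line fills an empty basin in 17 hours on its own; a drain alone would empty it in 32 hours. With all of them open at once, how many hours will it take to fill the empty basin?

Net rate = 1/17 − 1/32 = (32 − 17)/544 = 15/544 per hour.
Filling time = 1 ÷ (15/544) = 544/15 hours.

544/15 hours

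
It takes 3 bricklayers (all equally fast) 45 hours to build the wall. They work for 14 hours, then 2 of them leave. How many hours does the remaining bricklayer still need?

93 hours

One bricklayer does 1/135 of the job per hour.
After 14 hours with 3 bricklayers, 14/45 is done (31/45 left).
With 1 bricklayer the rate is 1/135, so the rest takes 31/45 ÷ 1/135 = 93 hours.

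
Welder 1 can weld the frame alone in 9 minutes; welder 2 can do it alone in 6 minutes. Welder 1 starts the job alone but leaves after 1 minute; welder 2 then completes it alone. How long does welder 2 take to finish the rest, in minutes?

16/3 minutes

In 1 minute welder 1 does 1/9 of the job, leaving 8/9.
Welder 2 works at 1/6 per minute, so finishing takes 8/9 ÷ 1/6 = 16/3 minutes.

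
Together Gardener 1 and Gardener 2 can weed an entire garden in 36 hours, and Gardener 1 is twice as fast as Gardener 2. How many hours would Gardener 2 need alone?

108 hours

Let Gardener 2's rate be r; then Gardener 1's rate is 2r, so together (2 + 1)r = 3r = 1/36.
Thus r = 1/108 per hour.
Gardener 2 alone: 108 hours; Gardener 1 alone: 54 hours.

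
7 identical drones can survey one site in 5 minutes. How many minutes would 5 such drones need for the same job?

Total work is 7·5 = 35 drone-minutes.
With 5 drones: 35/5 = 7 minutes.

7 minutes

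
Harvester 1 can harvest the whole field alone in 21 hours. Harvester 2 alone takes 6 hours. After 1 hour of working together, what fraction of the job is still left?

11/14

Combined rate: 1/21 + 1/6 = (2 + 7)/42 = 9/42 = 3/14 per hour.
In 1 hour they complete 1·3/14 = 3/14 of the job.
So 11/14 remains.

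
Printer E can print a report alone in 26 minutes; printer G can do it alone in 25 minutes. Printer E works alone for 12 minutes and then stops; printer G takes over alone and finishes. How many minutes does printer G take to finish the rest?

175/13 minutes

In 12 minutes printer E does 12/26 = 6/13 of the job, leaving 7/13.
Printer G works at 1/25 per minute, so finishing takes 7/13 ÷ 1/25 = 175/13 minutes.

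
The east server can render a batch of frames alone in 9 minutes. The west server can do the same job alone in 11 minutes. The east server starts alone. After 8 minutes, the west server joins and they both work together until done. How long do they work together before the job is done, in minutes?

In the first 8 minutes the east server alone does 8/9 of the job, leaving 1/9.
Once everyone is working, combined rate: 1/9 + 1/11 = (11 + 9)/99 = 20/99 per minute.
Remaining 1/9 at 20/99 per minute takes 11/20 minutes.

11/20 minutes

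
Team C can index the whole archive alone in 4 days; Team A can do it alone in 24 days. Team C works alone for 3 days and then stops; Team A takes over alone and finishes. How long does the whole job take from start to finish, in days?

9 days

In 3 days Team C does 3/4 of the job, leaving 1/4.
Team A works at 1/24 per day, so finishing takes 1/4 ÷ 1/24 = 6 days.
Total time = 3 + 6 = 9 days.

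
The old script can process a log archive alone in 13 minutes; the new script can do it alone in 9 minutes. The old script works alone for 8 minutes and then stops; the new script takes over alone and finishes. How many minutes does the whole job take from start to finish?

149/13 minutes

In 8 minutes the old script does 8/13 of the job, leaving 5/13.
The new script works at 1/9 per minute, so finishing takes 5/13 ÷ 1/9 = 45/13 minutes.
Total time = 8 + 45/13 = 149/13 minutes.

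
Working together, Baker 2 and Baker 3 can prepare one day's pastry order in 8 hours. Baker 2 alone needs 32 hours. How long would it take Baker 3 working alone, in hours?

32/3 hours

Combined rate is 1/8 per hour.
Known contribution: 1/32 per hour.
So Baker 3's rate is 1/8 − 1/32 = 3/32, meaning 32/3 hours alone.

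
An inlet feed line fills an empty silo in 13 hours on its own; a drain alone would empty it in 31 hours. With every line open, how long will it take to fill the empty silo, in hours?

403/18 hours

Net rate = 1/13 − 1/31 = (31 − 13)/403 = 18/403 per hour.
Filling time = 1 ÷ (18/403) = 403/18 hours.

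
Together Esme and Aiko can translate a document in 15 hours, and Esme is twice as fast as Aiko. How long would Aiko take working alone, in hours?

Let Aiko's rate be r; then Esme's rate is 2r, so together (2 + 1)r = 3r = 1/15.
Thus r = 1/45 per hour.
Aiko alone: 45 hours; Esme alone: 45/2 hours.

45 hours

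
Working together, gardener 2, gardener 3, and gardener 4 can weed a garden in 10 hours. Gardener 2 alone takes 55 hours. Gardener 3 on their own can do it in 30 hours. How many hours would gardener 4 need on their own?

165/8 hours

Combined rate is 1/10 per hour.
Known contribution: 1/55 + 1/30 = (6 + 11)/330 = 17/330 per hour.
So gardener 4's rate is 1/10 − 17/330 = 8/165, meaning 165/8 hours alone.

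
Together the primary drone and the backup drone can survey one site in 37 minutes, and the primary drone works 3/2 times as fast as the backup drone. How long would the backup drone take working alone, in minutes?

Let the backup drone's rate be r; then the primary drone's rate is (3/2)r, so together (3/2 + 1)r = (5/2)r = 1/37.
Thus r = 2/185 per minute.
The backup drone alone: 185/2 minutes; the primary drone alone: 185/3 minutes.

185/2 minutes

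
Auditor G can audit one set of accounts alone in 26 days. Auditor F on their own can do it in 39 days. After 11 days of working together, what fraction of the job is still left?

Combined rate: 1/26 + 1/39 = (3 + 2)/78 = 5/78 per day.
In 11 days they complete 11·5/78 = 55/78 of the job.
So 23/78 remains.

23/78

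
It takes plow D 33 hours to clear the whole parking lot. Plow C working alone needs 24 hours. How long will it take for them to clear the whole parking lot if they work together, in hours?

264/19 hours

Combined rate: 1/33 + 1/24 = (8 + 11)/264 = 19/264 per hour.
Time = 1 ÷ (19/264) = 264/19 hours.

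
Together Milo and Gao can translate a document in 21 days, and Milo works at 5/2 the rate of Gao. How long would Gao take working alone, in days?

Let Gao's rate be r; then Milo's rate is (5/2)r, so together (5/2 + 1)r = (7/2)r = 1/21.
Thus r = 2/147 per day.
Gao alone: 147/2 days; Milo alone: 147/5 days.

147/2 days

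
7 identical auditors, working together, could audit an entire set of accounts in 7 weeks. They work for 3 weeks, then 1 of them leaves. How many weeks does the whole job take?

23/3 weeks

One auditor does 1/49 of the job per week.
After 3 weeks with 7 auditors, 3/7 is done (4/7 left).
With 6 auditors the rate is 6/49, so the rest takes 4/7 ÷ 6/49 = 14/3 weeks.
Total = 3 + 14/3 = 23/3 weeks.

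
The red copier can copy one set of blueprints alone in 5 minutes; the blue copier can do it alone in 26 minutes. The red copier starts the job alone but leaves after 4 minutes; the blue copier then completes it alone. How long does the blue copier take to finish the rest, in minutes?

26/5 minutes

In 4 minutes the red copier does 4/5 of the job, leaving 1/5.
The blue copier works at 1/26 per minute, so finishing takes 1/5 ÷ 1/26 = 26/5 minutes.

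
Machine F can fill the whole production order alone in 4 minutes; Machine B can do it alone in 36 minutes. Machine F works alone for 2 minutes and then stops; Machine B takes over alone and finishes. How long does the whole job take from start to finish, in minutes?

In 2 minutes Machine F does 2/4 = 1/2 of the job, leaving 1/2.
Machine B works at 1/36 per minute, so finishing takes 1/2 ÷ 1/36 = 18 minutes.
Total time = 2 + 18 = 20 minutes.

20 minutes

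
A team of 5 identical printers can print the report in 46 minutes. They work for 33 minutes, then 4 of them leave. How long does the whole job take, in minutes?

98 minutes

One printer does 1/230 of the job per minute.
After 33 minutes with 5 printers, 33/46 is done (13/46 left).
With 1 printer the rate is 1/230, so the rest takes 13/46 ÷ 1/230 = 65 minutes.
Total = 33 + 65 = 98 minutes.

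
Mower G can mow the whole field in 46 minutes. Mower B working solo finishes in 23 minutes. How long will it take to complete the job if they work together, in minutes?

With two workers the combined time is the product over the sum: 46·23/(46+23) = 1058/69 = 46/3 minutes.

46/3 minutes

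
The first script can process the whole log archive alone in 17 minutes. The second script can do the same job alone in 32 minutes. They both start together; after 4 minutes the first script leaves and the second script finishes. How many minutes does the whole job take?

In the first 4 minutes the combined rate is 49/544, so 49/136 of the job is done, leaving 87/136.
After the first script leaves the rate is 1/32 per minute; the remaining 87/136 takes 348/17 minutes.
Total = 4 + 348/17 = 416/17 minutes.

416/17 minutes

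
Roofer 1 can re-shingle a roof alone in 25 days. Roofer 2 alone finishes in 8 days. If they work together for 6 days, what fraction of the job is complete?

Combined rate: 1/25 + 1/8 = (8 + 25)/200 = 33/200 per day.
In 6 days they complete 6·33/200 = 99/100 of the job.

99/100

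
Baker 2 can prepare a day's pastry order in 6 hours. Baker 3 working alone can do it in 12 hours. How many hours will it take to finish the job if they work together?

4 hours

With two workers the combined time is the product over the sum: 6·12/(6+12) = 72/18 = 4 hours.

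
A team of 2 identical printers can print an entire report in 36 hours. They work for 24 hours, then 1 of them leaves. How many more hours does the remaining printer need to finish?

24 hours

One printer does 1/72 of the job per hour.
After 24 hours with 2 printers, 2/3 is done (1/3 left).
With 1 printer the rate is 1/72, so the rest takes 1/3 ÷ 1/72 = 24 hours.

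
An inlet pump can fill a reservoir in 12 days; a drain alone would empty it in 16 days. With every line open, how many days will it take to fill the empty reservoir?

Net rate = 1/12 − 1/16 = (4 − 3)/48 = 1/48 per day.
Filling time = 1 ÷ (1/48) = 48 days.

48 days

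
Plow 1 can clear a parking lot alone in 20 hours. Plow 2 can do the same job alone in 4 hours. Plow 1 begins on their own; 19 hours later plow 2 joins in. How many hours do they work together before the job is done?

In the first 19 hours plow 1 alone does 19/20 of the job, leaving 1/20.
Once everyone is working, combined rate: 1/20 + 1/4 = (1 + 5)/20 = 6/20 = 3/10 per hour.
Remaining 1/20 at 3/10 per hour takes 1/6 hours.

1/6 hours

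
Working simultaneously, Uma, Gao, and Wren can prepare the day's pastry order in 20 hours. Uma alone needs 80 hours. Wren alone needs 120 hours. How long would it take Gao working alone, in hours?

Combined rate is 1/20 per hour.
Known contribution: 1/80 + 1/120 = (3 + 2)/240 = 5/240 = 1/48 per hour.
So Gao's rate is 1/20 − 1/48 = 7/240, meaning 240/7 hours alone.

240/7 hours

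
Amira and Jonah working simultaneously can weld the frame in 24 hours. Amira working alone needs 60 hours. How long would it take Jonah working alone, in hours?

40 hours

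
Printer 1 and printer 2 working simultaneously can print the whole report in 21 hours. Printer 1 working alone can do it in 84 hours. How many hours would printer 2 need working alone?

Combined rate is 1/21 per hour.
Known contribution: 1/84 per hour.
So printer 2's rate is 1/21 − 1/84 = 1/28, meaning 28 hours alone.

28 hours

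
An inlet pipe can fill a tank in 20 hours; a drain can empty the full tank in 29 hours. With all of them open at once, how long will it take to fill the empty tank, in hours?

Net rate = 1/20 − 1/29 = (29 − 20)/580 = 9/580 per hour.
Filling time = 1 ÷ (9/580) = 580/9 hours.

580/9 hours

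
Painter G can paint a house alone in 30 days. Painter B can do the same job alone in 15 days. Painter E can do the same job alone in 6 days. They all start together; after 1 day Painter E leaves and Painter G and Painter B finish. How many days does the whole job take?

25/3 days

In the first 1 day the combined rate is 4/15, so 4/15 of the job is done, leaving 11/15.
After Painter E leaves the rate is 1/10 per day; the remaining 11/15 takes 22/3 days.
Total = 1 + 22/3 = 25/3 days.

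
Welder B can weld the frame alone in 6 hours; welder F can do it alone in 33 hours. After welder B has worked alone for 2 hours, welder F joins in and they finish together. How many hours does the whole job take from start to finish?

70/13 hours

In 2 hours welder B does 2/6 = 1/3 of the job, leaving 2/3.
Welder B and welder F together work at 13/66 per hour, so finishing takes 2/3 ÷ 13/66 = 44/13 hours.
Total time = 2 + 44/13 = 70/13 hours.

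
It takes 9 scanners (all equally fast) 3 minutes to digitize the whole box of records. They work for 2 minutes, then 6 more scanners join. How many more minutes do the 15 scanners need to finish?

One scanner does 1/27 of the job per minute.
After 2 minutes with 9 scanners, 2/3 is done (1/3 left).
With 15 scanners the rate is 15/27 = 5/9, so the rest takes 1/3 ÷ 5/9 = 3/5 minutes.

3/5 minutes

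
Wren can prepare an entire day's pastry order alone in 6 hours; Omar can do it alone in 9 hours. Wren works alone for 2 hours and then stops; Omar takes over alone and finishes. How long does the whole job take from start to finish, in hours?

In 2 hours Wren does 2/6 = 1/3 of the job, leaving 2/3.
Omar works at 1/9 per hour, so finishing takes 2/3 ÷ 1/9 = 6 hours.
Total time = 2 + 6 = 8 hours.

8 hours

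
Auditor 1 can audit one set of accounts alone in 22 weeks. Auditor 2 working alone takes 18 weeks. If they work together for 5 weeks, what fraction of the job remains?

49/99

Combined rate: 1/22 + 1/18 = (9 + 11)/198 = 20/198 = 10/99 per week.
In 5 weeks they complete 5·10/99 = 50/99 of the job.
So 49/99 remains.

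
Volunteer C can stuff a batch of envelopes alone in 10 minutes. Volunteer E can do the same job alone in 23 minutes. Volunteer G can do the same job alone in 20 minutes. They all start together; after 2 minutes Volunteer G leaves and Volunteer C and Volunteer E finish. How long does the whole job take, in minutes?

69/11 minutes

In the first 2 minutes the combined rate is 89/460, so 89/230 of the job is done, leaving 141/230.
After Volunteer G leaves the rate is 33/230 per minute; the remaining 141/230 takes 47/11 minutes.
Total = 2 + 47/11 = 69/11 minutes.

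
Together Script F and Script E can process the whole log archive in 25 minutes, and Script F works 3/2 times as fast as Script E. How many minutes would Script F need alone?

125/3 minutes

Let Script E's rate be r; then Script F's rate is (3/2)r, so together (3/2 + 1)r = (5/2)r = 1/25.
Thus r = 2/125 per minute.
Script E alone: 125/2 minutes; Script F alone: 125/3 minutes.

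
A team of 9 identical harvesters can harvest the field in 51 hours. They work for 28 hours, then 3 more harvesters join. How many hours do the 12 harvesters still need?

One harvester does 1/459 of the job per hour.
After 28 hours with 9 harvesters, 28/51 is done (23/51 left).
With 12 harvesters the rate is 12/459 = 4/153, so the rest takes 23/51 ÷ 4/153 = 69/4 hours.

69/4 hours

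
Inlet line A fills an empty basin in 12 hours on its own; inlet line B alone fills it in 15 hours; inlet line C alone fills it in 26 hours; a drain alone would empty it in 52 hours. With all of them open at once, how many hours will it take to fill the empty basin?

Net rate = 1/12 + 1/15 + 1/26 − 1/52 = (65 + 52 + 30 − 15)/780 = 132/780 = 11/65 per hour.
Filling time = 1 ÷ (11/65) = 65/11 hours.

65/11 hours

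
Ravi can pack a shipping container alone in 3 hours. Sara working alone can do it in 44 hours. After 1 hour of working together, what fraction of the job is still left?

Combined rate: 1/3 + 1/44 = (44 + 3)/132 = 47/132 per hour.
In 1 hour they complete 1·47/132 = 47/132 of the job.
So 85/132 remains.

85/132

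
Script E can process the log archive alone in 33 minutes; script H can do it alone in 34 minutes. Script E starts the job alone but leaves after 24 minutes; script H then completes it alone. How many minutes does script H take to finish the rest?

In 24 minutes script E does 24/33 = 8/11 of the job, leaving 3/11.
Script H works at 1/34 per minute, so finishing takes 3/11 ÷ 1/34 = 102/11 minutes.

102/11 minutes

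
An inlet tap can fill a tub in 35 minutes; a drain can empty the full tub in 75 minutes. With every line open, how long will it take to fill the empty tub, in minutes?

Net rate = 1/35 − 1/75 = (15 − 7)/525 = 8/525 per minute.
Filling time = 1 ÷ (8/525) = 525/8 minutes.

525/8 minutes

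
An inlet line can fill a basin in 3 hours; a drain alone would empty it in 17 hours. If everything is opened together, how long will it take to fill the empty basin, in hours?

Net rate = 1/3 − 1/17 = (17 − 3)/51 = 14/51 per hour.
Filling time = 1 ÷ (14/51) = 51/14 hours.

51/14 hours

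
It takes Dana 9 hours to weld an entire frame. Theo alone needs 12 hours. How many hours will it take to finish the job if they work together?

36/7 hours

With two workers the combined time is the product over the sum: 9·12/(9+12) = 108/21 = 36/7 hours.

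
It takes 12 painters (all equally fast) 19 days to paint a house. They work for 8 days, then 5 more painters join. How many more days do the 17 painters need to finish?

One painter does 1/228 of the job per day.
After 8 days with 12 painters, 8/19 is done (11/19 left).
With 17 painters the rate is 17/228, so the rest takes 11/19 ÷ 17/228 = 132/17 days.

132/17 days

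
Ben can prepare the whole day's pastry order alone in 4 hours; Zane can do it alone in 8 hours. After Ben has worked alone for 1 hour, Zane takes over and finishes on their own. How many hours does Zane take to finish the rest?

6 hours

In 1 hour Ben does 1/4 of the job, leaving 3/4.
Zane works at 1/8 per hour, so finishing takes 3/4 ÷ 1/8 = 6 hours.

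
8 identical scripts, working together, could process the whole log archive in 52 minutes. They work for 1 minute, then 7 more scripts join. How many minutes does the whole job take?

One script does 1/416 of the job per minute.
After 1 minute with 8 scripts, 1/52 is done (51/52 left).
With 15 scripts the rate is 15/416, so the rest takes 51/52 ÷ 15/416 = 136/5 minutes.
Total = 1 + 136/5 = 141/5 minutes.

141/5 minutes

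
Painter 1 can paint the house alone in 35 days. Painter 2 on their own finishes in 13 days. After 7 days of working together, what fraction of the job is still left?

17/65

Combined rate: 1/35 + 1/13 = (13 + 35)/455 = 48/455 per day.
In 7 days they complete 7·48/455 = 48/65 of the job.
So 17/65 remains.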